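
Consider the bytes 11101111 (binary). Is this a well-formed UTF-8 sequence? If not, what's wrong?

invalid (sequence truncated)

Leading byte 0xEF = 11101111 → 3-byte form, but only 1 byte is present.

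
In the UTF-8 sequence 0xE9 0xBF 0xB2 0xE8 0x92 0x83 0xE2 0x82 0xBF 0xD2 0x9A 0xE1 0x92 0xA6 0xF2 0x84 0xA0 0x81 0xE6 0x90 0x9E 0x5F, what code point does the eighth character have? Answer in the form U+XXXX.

Offset 0: leading byte 0xE9 = 11101001 → 3-byte char #1 = E9 BF B2.
Offset 3: leading byte 0xE8 = 11101000 → 3-byte char #2 = E8 92 83.
Offset 6: leading byte 0xE2 = 11100010 → 3-byte char #3 = E2 82 BF.
Offset 9: leading byte 0xD2 = 11010010 → 2-byte char #4 = D2 9A.
Offset 11: leading byte 0xE1 = 11100001 → 3-byte char #5 = E1 92 A6.
Offset 14: leading byte 0xF2 = 11110010 → 4-byte char #6 = F2 84 A0 81.
Offset 18: leading byte 0xE6 = 11100110 → 3-byte char #7 = E6 90 9E.
Offset 21: leading byte 0x5F = 01011111 → 1-byte char #8 = 5F.
Leading byte 0x5F = 01011111 matches 0xxxxxxx → 1-byte sequence.
Byte 1: 0x5F = 01011111, payload 1011111 (7 bits).
Concatenate: 1011111 = 0x5F (7 bits → U+005F).

U+005F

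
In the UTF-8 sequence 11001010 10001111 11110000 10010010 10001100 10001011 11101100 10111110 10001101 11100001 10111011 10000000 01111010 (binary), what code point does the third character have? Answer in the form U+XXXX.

U+CF8D

Offset 0: leading byte 0xCA = 11001010 → 2-byte char #1 = CA 8F.
Offset 2: leading byte 0xF0 = 11110000 → 4-byte char #2 = F0 92 8C 8B.
Offset 6: leading byte 0xEC = 11101100 → 3-byte char #3 = EC BE 8D.
Leading byte 0xEC = 11101100 matches 1110xxxx → 3-byte sequence.
Byte 1: 0xEC = 11101100, payload 1100 (4 bits).
Byte 2: 0xBE = 10111110 (10xxxxxx ✓), payload 111110.
Byte 3: 0x8D = 10001101 (10xxxxxx ✓), payload 001101.
Concatenate: 1100111110001101 = 0xCF8D (16 bits → U+CF8D).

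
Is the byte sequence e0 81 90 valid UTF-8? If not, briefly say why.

invalid (overlong encoding)

Leading byte 0xE0 = 11100000 → 3-byte form.
Continuation bytes all match 10xxxxxx. Payload decodes to 0x50.
But 0x50 < 0x800, the minimum for a 3-byte sequence — this is an overlong encoding.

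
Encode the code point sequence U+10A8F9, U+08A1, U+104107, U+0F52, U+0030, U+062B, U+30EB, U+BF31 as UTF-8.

U+10A8F9: 4-byte form → F4 8A A3 B9.
U+08A1: 3-byte form → E0 A2 A1.
U+104107: 4-byte form → F4 84 84 87.
U+0F52: 3-byte form → E0 BD 92.
U+0030: 1-byte form → 30.
U+062B: 2-byte form → D8 AB.
U+30EB: 3-byte form → E3 83 AB.
U+BF31: 3-byte form → EB BC B1.
Concatenated (23 bytes): F4 8A A3 B9 E0 A2 A1 F4 84 84 87 E0 BD 92 30 D8 AB E3 83 AB EB BC B1.

F4 8A A3 B9 E0 A2 A1 F4 84 84 87 E0 BD 92 30 D8 AB E3 83 AB EB BC B1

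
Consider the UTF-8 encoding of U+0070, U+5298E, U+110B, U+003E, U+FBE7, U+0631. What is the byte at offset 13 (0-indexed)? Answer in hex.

0xB1

U+0070 → 1-byte form 70 at offsets 0–0.
U+5298E → 4-byte form F1 92 A6 8E at offsets 1–4.
U+110B → 3-byte form E1 84 8B at offsets 5–7.
U+003E → 1-byte form 3E at offsets 8–8.
U+FBE7 → 3-byte form EF AF A7 at offsets 9–11.
U+0631 → 2-byte form D8 B1 at offsets 12–13.
Offset 13 falls in char 6's range; it's byte 2 of D8 B1 = 0xB1.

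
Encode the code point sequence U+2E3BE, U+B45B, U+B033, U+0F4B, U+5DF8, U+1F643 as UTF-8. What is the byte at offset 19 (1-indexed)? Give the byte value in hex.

0x99

1-indexed offset 19 is 0-indexed offset 18.
U+2E3BE → 4-byte form F0 AE 8E BE at offsets 0–3.
U+B45B → 3-byte form EB 91 9B at offsets 4–6.
U+B033 → 3-byte form EB 80 B3 at offsets 7–9.
U+0F4B → 3-byte form E0 BD 8B at offsets 10–12.
U+5DF8 → 3-byte form E5 B7 B8 at offsets 13–15.
U+1F643 → 4-byte form F0 9F 99 83 at offsets 16–19.
Offset 18 falls in char 6's range; it's byte 3 of F0 9F 99 83 = 0x99.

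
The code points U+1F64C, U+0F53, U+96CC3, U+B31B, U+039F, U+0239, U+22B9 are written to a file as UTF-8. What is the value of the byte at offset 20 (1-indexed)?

0x8A

1-indexed offset 20 is 0-indexed offset 19.
U+1F64C → 4-byte form F0 9F 99 8C at offsets 0–3.
U+0F53 → 3-byte form E0 BD 93 at offsets 4–6.
U+96CC3 → 4-byte form F2 96 B3 83 at offsets 7–10.
U+B31B → 3-byte form EB 8C 9B at offsets 11–13.
U+039F → 2-byte form CE 9F at offsets 14–15.
U+0239 → 2-byte form C8 B9 at offsets 16–17.
U+22B9 → 3-byte form E2 8A B9 at offsets 18–20.
Offset 19 falls in char 7's range; it's byte 2 of E2 8A B9 = 0x8A.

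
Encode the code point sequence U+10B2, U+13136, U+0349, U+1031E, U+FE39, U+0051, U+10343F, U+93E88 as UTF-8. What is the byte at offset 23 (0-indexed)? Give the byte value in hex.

0xBA

U+10B2 → 3-byte form E1 82 B2 at offsets 0–2.
U+13136 → 4-byte form F0 93 84 B6 at offsets 3–6.
U+0349 → 2-byte form CD 89 at offsets 7–8.
U+1031E → 4-byte form F0 90 8C 9E at offsets 9–12.
U+FE39 → 3-byte form EF B8 B9 at offsets 13–15.
U+0051 → 1-byte form 51 at offsets 16–16.
U+10343F → 4-byte form F4 83 90 BF at offsets 17–20.
U+93E88 → 4-byte form F2 93 BA 88 at offsets 21–24.
Offset 23 falls in char 8's range; it's byte 3 of F2 93 BA 88 = 0xBA.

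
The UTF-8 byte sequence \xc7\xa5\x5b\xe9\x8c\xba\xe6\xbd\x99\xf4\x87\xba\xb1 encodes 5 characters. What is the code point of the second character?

Offset 0: leading byte 0xC7 = 11000111 → 2-byte char #1 = C7 A5.
Offset 2: leading byte 0x5B = 01011011 → 1-byte char #2 = 5B.
Leading byte 0x5B = 01011011 matches 0xxxxxxx → 1-byte sequence.
Byte 1: 0x5B = 01011011, payload 1011011 (7 bits).
Concatenate: 1011011 = 0x5B (7 bits → U+005B).

U+005B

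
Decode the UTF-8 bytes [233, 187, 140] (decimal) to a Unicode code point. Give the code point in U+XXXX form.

Leading byte 0xE9 = 11101001 matches 1110xxxx → 3-byte sequence.
Byte 1: 0xE9 = 11101001, payload 1001 (4 bits).
Byte 2: 0xBB = 10111011 (10xxxxxx ✓), payload 111011.
Byte 3: 0x8C = 10001100 (10xxxxxx ✓), payload 001100.
Concatenate: 1001111011001100 = 0x9ECC (16 bits → U+9ECC).

U+9ECC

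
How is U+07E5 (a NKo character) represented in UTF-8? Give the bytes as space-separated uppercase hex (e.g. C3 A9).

U+07E5 = 0x7E5 = 2021 decimal. In range U+0080–U+07FF → 2-byte form: 110xxxxx 10xxxxxx.
Binary (11 bits): 11111100101.
Split 5+6: 11111 | 100101.
Byte 1: 11011111 = 0xDF.
Byte 2: 10100101 = 0xA5.

DF A5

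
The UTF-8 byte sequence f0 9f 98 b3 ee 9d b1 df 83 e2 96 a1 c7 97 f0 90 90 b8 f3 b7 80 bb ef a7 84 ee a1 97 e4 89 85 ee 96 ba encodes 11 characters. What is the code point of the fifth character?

U+01D7

Offset 0: leading byte 0xF0 = 11110000 → 4-byte char #1 = F0 9F 98 B3.
Offset 4: leading byte 0xEE = 11101110 → 3-byte char #2 = EE 9D B1.
Offset 7: leading byte 0xDF = 11011111 → 2-byte char #3 = DF 83.
Offset 9: leading byte 0xE2 = 11100010 → 3-byte char #4 = E2 96 A1.
Offset 12: leading byte 0xC7 = 11000111 → 2-byte char #5 = C7 97.
Leading byte 0xC7 = 11000111 matches 110xxxxx → 2-byte sequence.
Byte 1: 0xC7 = 11000111, payload 00111 (5 bits).
Byte 2: 0x97 = 10010111 (10xxxxxx ✓), payload 010111.
Concatenate: 00111010111 = 0x1D7 (11 bits → U+01D7).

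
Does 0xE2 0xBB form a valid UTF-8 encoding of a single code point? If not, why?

invalid (sequence truncated)

Leading byte 0xE2 = 11100010 → 3-byte form, but only 2 bytes are present.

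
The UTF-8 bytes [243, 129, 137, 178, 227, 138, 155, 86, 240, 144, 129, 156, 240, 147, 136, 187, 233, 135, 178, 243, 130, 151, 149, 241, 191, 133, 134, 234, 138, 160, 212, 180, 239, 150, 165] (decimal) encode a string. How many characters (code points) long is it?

11

Byte at offset 0: 0xF3 = 11110011 → 4-byte char (#1). Advance 4.
Byte at offset 4: 0xE3 = 11100011 → 3-byte char (#2). Advance 3.
Byte at offset 7: 0x56 = 01010110 → 1-byte char (#3). Advance 1.
Byte at offset 8: 0xF0 = 11110000 → 4-byte char (#4). Advance 4.
Byte at offset 12: 0xF0 = 11110000 → 4-byte char (#5). Advance 4.
Byte at offset 16: 0xE9 = 11101001 → 3-byte char (#6). Advance 3.
Byte at offset 19: 0xF3 = 11110011 → 4-byte char (#7). Advance 4.
Byte at offset 23: 0xF1 = 11110001 → 4-byte char (#8). Advance 4.
Byte at offset 27: 0xEA = 11101010 → 3-byte char (#9). Advance 3.
Byte at offset 30: 0xD4 = 11010100 → 2-byte char (#10). Advance 2.
Byte at offset 32: 0xEF = 11101111 → 3-byte char (#11). Advance 3.
Reached end at offset 35 after 11 code points.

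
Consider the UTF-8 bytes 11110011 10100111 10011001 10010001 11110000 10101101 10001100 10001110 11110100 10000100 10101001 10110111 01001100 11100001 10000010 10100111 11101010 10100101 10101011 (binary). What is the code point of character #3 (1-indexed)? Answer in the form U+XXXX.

U+104A77

Offset 0: leading byte 0xF3 = 11110011 → 4-byte char #1 = F3 A7 99 91.
Offset 4: leading byte 0xF0 = 11110000 → 4-byte char #2 = F0 AD 8C 8E.
Offset 8: leading byte 0xF4 = 11110100 → 4-byte char #3 = F4 84 A9 B7.
Leading byte 0xF4 = 11110100 matches 11110xxx → 4-byte sequence.
Byte 1: 0xF4 = 11110100, payload 100 (3 bits).
Byte 2: 0x84 = 10000100 (10xxxxxx ✓), payload 000100.
Byte 3: 0xA9 = 10101001 (10xxxxxx ✓), payload 101001.
Byte 4: 0xB7 = 10110111 (10xxxxxx ✓), payload 110111.
Concatenate: 100000100101001110111 = 0x104A77 (21 bits → U+104A77).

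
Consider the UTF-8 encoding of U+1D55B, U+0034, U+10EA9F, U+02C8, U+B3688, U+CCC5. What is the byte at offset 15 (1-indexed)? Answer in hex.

0x88

1-indexed offset 15 is 0-indexed offset 14.
U+1D55B → 4-byte form F0 9D 95 9B at offsets 0–3.
U+0034 → 1-byte form 34 at offsets 4–4.
U+10EA9F → 4-byte form F4 8E AA 9F at offsets 5–8.
U+02C8 → 2-byte form CB 88 at offsets 9–10.
U+B3688 → 4-byte form F2 B3 9A 88 at offsets 11–14.
Offset 14 falls in char 5's range; it's byte 4 of F2 B3 9A 88 = 0x88.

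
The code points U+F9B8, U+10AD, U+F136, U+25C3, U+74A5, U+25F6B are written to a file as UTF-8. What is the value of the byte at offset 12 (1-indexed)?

0x83

1-indexed offset 12 is 0-indexed offset 11.
U+F9B8 → 3-byte form EF A6 B8 at offsets 0–2.
U+10AD → 3-byte form E1 82 AD at offsets 3–5.
U+F136 → 3-byte form EF 84 B6 at offsets 6–8.
U+25C3 → 3-byte form E2 97 83 at offsets 9–11.
Offset 11 falls in char 4's range; it's byte 3 of E2 97 83 = 0x83.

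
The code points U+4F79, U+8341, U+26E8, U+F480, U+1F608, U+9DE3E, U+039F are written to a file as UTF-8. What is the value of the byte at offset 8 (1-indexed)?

1-indexed offset 8 is 0-indexed offset 7.
U+4F79 → 3-byte form E4 BD B9 at offsets 0–2.
U+8341 → 3-byte form E8 8D 81 at offsets 3–5.
U+26E8 → 3-byte form E2 9B A8 at offsets 6–8.
Offset 7 falls in char 3's range; it's byte 2 of E2 9B A8 = 0x9B.

0x9B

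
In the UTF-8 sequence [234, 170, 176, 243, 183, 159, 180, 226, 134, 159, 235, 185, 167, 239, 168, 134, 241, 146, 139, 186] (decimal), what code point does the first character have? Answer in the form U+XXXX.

U+AAB0

Offset 0: leading byte 0xEA = 11101010 → 3-byte char #1 = EA AA B0.
Leading byte 0xEA = 11101010 matches 1110xxxx → 3-byte sequence.
Byte 1: 0xEA = 11101010, payload 1010 (4 bits).
Byte 2: 0xAA = 10101010 (10xxxxxx ✓), payload 101010.
Byte 3: 0xB0 = 10110000 (10xxxxxx ✓), payload 110000.
Concatenate: 1010101010110000 = 0xAAB0 (16 bits → U+AAB0).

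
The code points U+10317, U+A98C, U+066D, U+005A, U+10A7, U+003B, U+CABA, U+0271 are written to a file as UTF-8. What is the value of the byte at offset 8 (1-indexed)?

0xD9

1-indexed offset 8 is 0-indexed offset 7.
U+10317 → 4-byte form F0 90 8C 97 at offsets 0–3.
U+A98C → 3-byte form EA A6 8C at offsets 4–6.
U+066D → 2-byte form D9 AD at offsets 7–8.
Offset 7 falls in char 3's range; it's byte 1 of D9 AD = 0xD9.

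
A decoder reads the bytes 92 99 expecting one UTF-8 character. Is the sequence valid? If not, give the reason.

invalid (continuation byte with no leading byte)

Byte 0x92 = 10010010 has the form 10xxxxxx — a continuation byte — but there is no preceding leading byte.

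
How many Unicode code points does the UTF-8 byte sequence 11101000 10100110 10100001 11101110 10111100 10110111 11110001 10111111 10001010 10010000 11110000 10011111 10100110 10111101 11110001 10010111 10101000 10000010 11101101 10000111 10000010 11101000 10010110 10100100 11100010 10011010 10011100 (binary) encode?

8

Byte at offset 0: 0xE8 = 11101000 → 3-byte char (#1). Advance 3.
Byte at offset 3: 0xEE = 11101110 → 3-byte char (#2). Advance 3.
Byte at offset 6: 0xF1 = 11110001 → 4-byte char (#3). Advance 4.
Byte at offset 10: 0xF0 = 11110000 → 4-byte char (#4). Advance 4.
Byte at offset 14: 0xF1 = 11110001 → 4-byte char (#5). Advance 4.
Byte at offset 18: 0xED = 11101101 → 3-byte char (#6). Advance 3.
Byte at offset 21: 0xE8 = 11101000 → 3-byte char (#7). Advance 3.
Byte at offset 24: 0xE2 = 11100010 → 3-byte char (#8). Advance 3.
Reached end at offset 27 after 8 code points.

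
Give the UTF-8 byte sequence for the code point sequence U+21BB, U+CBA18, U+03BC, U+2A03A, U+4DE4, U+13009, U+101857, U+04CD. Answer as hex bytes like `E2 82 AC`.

U+21BB: 3-byte form → E2 86 BB.
U+CBA18: 4-byte form → F3 8B A8 98.
U+03BC: 2-byte form → CE BC.
U+2A03A: 4-byte form → F0 AA 80 BA.
U+4DE4: 3-byte form → E4 B7 A4.
U+13009: 4-byte form → F0 93 80 89.
U+101857: 4-byte form → F4 81 A1 97.
U+04CD: 2-byte form → D3 8D.
Concatenated (26 bytes): E2 86 BB F3 8B A8 98 CE BC F0 AA 80 BA E4 B7 A4 F0 93 80 89 F4 81 A1 97 D3 8D.

E2 86 BB F3 8B A8 98 CE BC F0 AA 80 BA E4 B7 A4 F0 93 80 89 F4 81 A1 97 D3 8D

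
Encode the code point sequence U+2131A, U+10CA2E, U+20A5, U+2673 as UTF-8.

F0 A1 8C 9A F4 8C A8 AE E2 82 A5 E2 99 B3

U+2131A: 4-byte form → F0 A1 8C 9A.
U+10CA2E: 4-byte form → F4 8C A8 AE.
U+20A5: 3-byte form → E2 82 A5.
U+2673: 3-byte form → E2 99 B3.
Concatenated (14 bytes): F0 A1 8C 9A F4 8C A8 AE E2 82 A5 E2 99 B3.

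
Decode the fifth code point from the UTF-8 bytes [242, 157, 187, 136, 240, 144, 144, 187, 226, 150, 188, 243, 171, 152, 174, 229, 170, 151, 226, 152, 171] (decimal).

Offset 0: leading byte 0xF2 = 11110010 → 4-byte char #1 = F2 9D BB 88.
Offset 4: leading byte 0xF0 = 11110000 → 4-byte char #2 = F0 90 90 BB.
Offset 8: leading byte 0xE2 = 11100010 → 3-byte char #3 = E2 96 BC.
Offset 11: leading byte 0xF3 = 11110011 → 4-byte char #4 = F3 AB 98 AE.
Offset 15: leading byte 0xE5 = 11100101 → 3-byte char #5 = E5 AA 97.
Leading byte 0xE5 = 11100101 matches 1110xxxx → 3-byte sequence.
Byte 1: 0xE5 = 11100101, payload 0101 (4 bits).
Byte 2: 0xAA = 10101010 (10xxxxxx ✓), payload 101010.
Byte 3: 0x97 = 10010111 (10xxxxxx ✓), payload 010111.
Concatenate: 0101101010010111 = 0x5A97 (16 bits → U+5A97).

U+5A97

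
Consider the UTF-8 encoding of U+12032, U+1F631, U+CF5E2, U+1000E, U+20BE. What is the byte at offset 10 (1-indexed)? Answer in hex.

1-indexed offset 10 is 0-indexed offset 9.
U+12032 → 4-byte form F0 92 80 B2 at offsets 0–3.
U+1F631 → 4-byte form F0 9F 98 B1 at offsets 4–7.
U+CF5E2 → 4-byte form F3 8F 97 A2 at offsets 8–11.
Offset 9 falls in char 3's range; it's byte 2 of F3 8F 97 A2 = 0x8F.

0x8F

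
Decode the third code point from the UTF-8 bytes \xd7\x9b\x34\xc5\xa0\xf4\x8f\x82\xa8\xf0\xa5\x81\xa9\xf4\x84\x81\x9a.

Offset 0: leading byte 0xD7 = 11010111 → 2-byte char #1 = D7 9B.
Offset 2: leading byte 0x34 = 00110100 → 1-byte char #2 = 34.
Offset 3: leading byte 0xC5 = 11000101 → 2-byte char #3 = C5 A0.
Leading byte 0xC5 = 11000101 matches 110xxxxx → 2-byte sequence.
Byte 1: 0xC5 = 11000101, payload 00101 (5 bits).
Byte 2: 0xA0 = 10100000 (10xxxxxx ✓), payload 100000.
Concatenate: 00101100000 = 0x160 (11 bits → U+0160).

U+0160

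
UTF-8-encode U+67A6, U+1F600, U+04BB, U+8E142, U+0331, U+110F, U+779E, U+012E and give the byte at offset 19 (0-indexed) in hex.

0x9E

U+67A6 → 3-byte form E6 9E A6 at offsets 0–2.
U+1F600 → 4-byte form F0 9F 98 80 at offsets 3–6.
U+04BB → 2-byte form D2 BB at offsets 7–8.
U+8E142 → 4-byte form F2 8E 85 82 at offsets 9–12.
U+0331 → 2-byte form CC B1 at offsets 13–14.
U+110F → 3-byte form E1 84 8F at offsets 15–17.
U+779E → 3-byte form E7 9E 9E at offsets 18–20.
Offset 19 falls in char 7's range; it's byte 2 of E7 9E 9E = 0x9E.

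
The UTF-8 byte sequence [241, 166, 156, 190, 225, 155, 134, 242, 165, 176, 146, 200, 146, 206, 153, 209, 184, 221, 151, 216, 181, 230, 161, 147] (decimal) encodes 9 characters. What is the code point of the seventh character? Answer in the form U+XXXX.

U+0757

Offset 0: leading byte 0xF1 = 11110001 → 4-byte char #1 = F1 A6 9C BE.
Offset 4: leading byte 0xE1 = 11100001 → 3-byte char #2 = E1 9B 86.
Offset 7: leading byte 0xF2 = 11110010 → 4-byte char #3 = F2 A5 B0 92.
Offset 11: leading byte 0xC8 = 11001000 → 2-byte char #4 = C8 92.
Offset 13: leading byte 0xCE = 11001110 → 2-byte char #5 = CE 99.
Offset 15: leading byte 0xD1 = 11010001 → 2-byte char #6 = D1 B8.
Offset 17: leading byte 0xDD = 11011101 → 2-byte char #7 = DD 97.
Leading byte 0xDD = 11011101 matches 110xxxxx → 2-byte sequence.
Byte 1: 0xDD = 11011101, payload 11101 (5 bits).
Byte 2: 0x97 = 10010111 (10xxxxxx ✓), payload 010111.
Concatenate: 11101010111 = 0x757 (11 bits → U+0757).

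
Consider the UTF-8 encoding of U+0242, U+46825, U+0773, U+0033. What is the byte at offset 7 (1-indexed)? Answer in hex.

0xDD

1-indexed offset 7 is 0-indexed offset 6.
U+0242 → 2-byte form C9 82 at offsets 0–1.
U+46825 → 4-byte form F1 86 A0 A5 at offsets 2–5.
U+0773 → 2-byte form DD B3 at offsets 6–7.
Offset 6 falls in char 3's range; it's byte 1 of DD B3 = 0xDD.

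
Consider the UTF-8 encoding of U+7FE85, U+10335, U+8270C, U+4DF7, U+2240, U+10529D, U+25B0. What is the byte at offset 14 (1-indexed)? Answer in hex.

1-indexed offset 14 is 0-indexed offset 13.
U+7FE85 → 4-byte form F1 BF BA 85 at offsets 0–3.
U+10335 → 4-byte form F0 90 8C B5 at offsets 4–7.
U+8270C → 4-byte form F2 82 9C 8C at offsets 8–11.
U+4DF7 → 3-byte form E4 B7 B7 at offsets 12–14.
Offset 13 falls in char 4's range; it's byte 2 of E4 B7 B7 = 0xB7.

0xB7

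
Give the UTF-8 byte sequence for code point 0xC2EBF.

F3 82 BA BF

U+C2EBF = 0xC2EBF = 798399 decimal. In range U+10000–U+10FFFF → 4-byte form: 11110xxx 10xxxxxx 10xxxxxx 10xxxxxx.
Binary (21 bits): 011000010111010111111.
Split 3+6+6+6: 011 | 000010 | 111010 | 111111.
Byte 1: 11110011 = 0xF3.
Byte 2: 10000010 = 0x82.
Byte 3: 10111010 = 0xBA.
Byte 4: 10111111 = 0xBF.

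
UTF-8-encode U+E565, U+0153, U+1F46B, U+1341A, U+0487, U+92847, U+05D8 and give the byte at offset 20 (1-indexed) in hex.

0xD7

1-indexed offset 20 is 0-indexed offset 19.
U+E565 → 3-byte form EE 95 A5 at offsets 0–2.
U+0153 → 2-byte form C5 93 at offsets 3–4.
U+1F46B → 4-byte form F0 9F 91 AB at offsets 5–8.
U+1341A → 4-byte form F0 93 90 9A at offsets 9–12.
U+0487 → 2-byte form D2 87 at offsets 13–14.
U+92847 → 4-byte form F2 92 A1 87 at offsets 15–18.
U+05D8 → 2-byte form D7 98 at offsets 19–20.
Offset 19 falls in char 7's range; it's byte 1 of D7 98 = 0xD7.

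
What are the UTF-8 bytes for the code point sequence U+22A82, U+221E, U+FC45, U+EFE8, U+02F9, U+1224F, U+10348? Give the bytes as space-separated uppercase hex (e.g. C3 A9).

U+22A82: 4-byte form → F0 A2 AA 82.
U+221E: 3-byte form → E2 88 9E.
U+FC45: 3-byte form → EF B1 85.
U+EFE8: 3-byte form → EE BF A8.
U+02F9: 2-byte form → CB B9.
U+1224F: 4-byte form → F0 92 89 8F.
U+10348: 4-byte form → F0 90 8D 88.
Concatenated (23 bytes): F0 A2 AA 82 E2 88 9E EF B1 85 EE BF A8 CB B9 F0 92 89 8F F0 90 8D 88.

F0 A2 AA 82 E2 88 9E EF B1 85 EE BF A8 CB B9 F0 92 89 8F F0 90 8D 88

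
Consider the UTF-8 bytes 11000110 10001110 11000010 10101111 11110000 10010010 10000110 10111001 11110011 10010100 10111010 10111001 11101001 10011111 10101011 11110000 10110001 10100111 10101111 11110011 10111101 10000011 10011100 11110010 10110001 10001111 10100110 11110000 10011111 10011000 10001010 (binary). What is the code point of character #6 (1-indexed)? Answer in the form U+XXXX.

U+319EF

Offset 0: leading byte 0xC6 = 11000110 → 2-byte char #1 = C6 8E.
Offset 2: leading byte 0xC2 = 11000010 → 2-byte char #2 = C2 AF.
Offset 4: leading byte 0xF0 = 11110000 → 4-byte char #3 = F0 92 86 B9.
Offset 8: leading byte 0xF3 = 11110011 → 4-byte char #4 = F3 94 BA B9.
Offset 12: leading byte 0xE9 = 11101001 → 3-byte char #5 = E9 9F AB.
Offset 15: leading byte 0xF0 = 11110000 → 4-byte char #6 = F0 B1 A7 AF.
Leading byte 0xF0 = 11110000 matches 11110xxx → 4-byte sequence.
Byte 1: 0xF0 = 11110000, payload 000 (3 bits).
Byte 2: 0xB1 = 10110001 (10xxxxxx ✓), payload 110001.
Byte 3: 0xA7 = 10100111 (10xxxxxx ✓), payload 100111.
Byte 4: 0xAF = 10101111 (10xxxxxx ✓), payload 101111.
Concatenate: 000110001100111101111 = 0x319EF (21 bits → U+319EF).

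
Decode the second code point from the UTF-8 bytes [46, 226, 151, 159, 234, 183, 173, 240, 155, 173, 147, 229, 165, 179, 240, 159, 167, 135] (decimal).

U+25DF

Offset 0: leading byte 0x2E = 00101110 → 1-byte char #1 = 2E.
Offset 1: leading byte 0xE2 = 11100010 → 3-byte char #2 = E2 97 9F.
Leading byte 0xE2 = 11100010 matches 1110xxxx → 3-byte sequence.
Byte 1: 0xE2 = 11100010, payload 0010 (4 bits).
Byte 2: 0x97 = 10010111 (10xxxxxx ✓), payload 010111.
Byte 3: 0x9F = 10011111 (10xxxxxx ✓), payload 011111.
Concatenate: 0010010111011111 = 0x25DF (16 bits → U+25DF).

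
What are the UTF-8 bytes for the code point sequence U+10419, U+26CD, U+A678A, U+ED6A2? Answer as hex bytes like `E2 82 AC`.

U+10419: 4-byte form → F0 90 90 99.
U+26CD: 3-byte form → E2 9B 8D.
U+A678A: 4-byte form → F2 A6 9E 8A.
U+ED6A2: 4-byte form → F3 AD 9A A2.
Concatenated (15 bytes): F0 90 90 99 E2 9B 8D F2 A6 9E 8A F3 AD 9A A2.

F0 90 90 99 E2 9B 8D F2 A6 9E 8A F3 AD 9A A2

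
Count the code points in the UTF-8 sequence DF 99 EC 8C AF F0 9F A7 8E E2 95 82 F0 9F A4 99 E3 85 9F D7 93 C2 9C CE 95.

Byte at offset 0: 0xDF = 11011111 → 2-byte char (#1). Advance 2.
Byte at offset 2: 0xEC = 11101100 → 3-byte char (#2). Advance 3.
Byte at offset 5: 0xF0 = 11110000 → 4-byte char (#3). Advance 4.
Byte at offset 9: 0xE2 = 11100010 → 3-byte char (#4). Advance 3.
Byte at offset 12: 0xF0 = 11110000 → 4-byte char (#5). Advance 4.
Byte at offset 16: 0xE3 = 11100011 → 3-byte char (#6). Advance 3.
Byte at offset 19: 0xD7 = 11010111 → 2-byte char (#7). Advance 2.
Byte at offset 21: 0xC2 = 11000010 → 2-byte char (#8). Advance 2.
Byte at offset 23: 0xCE = 11001110 → 2-byte char (#9). Advance 2.
Reached end at offset 25 after 9 code points.

9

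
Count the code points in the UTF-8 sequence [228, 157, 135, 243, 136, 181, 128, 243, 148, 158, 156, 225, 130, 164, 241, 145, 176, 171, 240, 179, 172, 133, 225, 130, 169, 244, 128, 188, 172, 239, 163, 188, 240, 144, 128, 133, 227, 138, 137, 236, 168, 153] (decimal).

Byte at offset 0: 0xE4 = 11100100 → 3-byte char (#1). Advance 3.
Byte at offset 3: 0xF3 = 11110011 → 4-byte char (#2). Advance 4.
Byte at offset 7: 0xF3 = 11110011 → 4-byte char (#3). Advance 4.
Byte at offset 11: 0xE1 = 11100001 → 3-byte char (#4). Advance 3.
Byte at offset 14: 0xF1 = 11110001 → 4-byte char (#5). Advance 4.
Byte at offset 18: 0xF0 = 11110000 → 4-byte char (#6). Advance 4.
Byte at offset 22: 0xE1 = 11100001 → 3-byte char (#7). Advance 3.
Byte at offset 25: 0xF4 = 11110100 → 4-byte char (#8). Advance 4.
Byte at offset 29: 0xEF = 11101111 → 3-byte char (#9). Advance 3.
Byte at offset 32: 0xF0 = 11110000 → 4-byte char (#10). Advance 4.
Byte at offset 36: 0xE3 = 11100011 → 3-byte char (#11). Advance 3.
Byte at offset 39: 0xEC = 11101100 → 3-byte char (#12). Advance 3.
Reached end at offset 42 after 12 code points.

12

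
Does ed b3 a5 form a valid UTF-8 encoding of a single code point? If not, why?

Structurally a 3-byte sequence; payload = 0xDCE5.
But 0xDCE5 is in U+D800–U+DFFF, the surrogate range. Surrogates are not Unicode scalar values and are forbidden in UTF-8.

invalid (encodes a surrogate (U+D800–U+DFFF))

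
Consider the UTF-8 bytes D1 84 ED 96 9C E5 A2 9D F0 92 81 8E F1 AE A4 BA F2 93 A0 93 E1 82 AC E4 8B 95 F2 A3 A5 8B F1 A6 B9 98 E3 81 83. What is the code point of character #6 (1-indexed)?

U+93813

Offset 0: leading byte 0xD1 = 11010001 → 2-byte char #1 = D1 84.
Offset 2: leading byte 0xED = 11101101 → 3-byte char #2 = ED 96 9C.
Offset 5: leading byte 0xE5 = 11100101 → 3-byte char #3 = E5 A2 9D.
Offset 8: leading byte 0xF0 = 11110000 → 4-byte char #4 = F0 92 81 8E.
Offset 12: leading byte 0xF1 = 11110001 → 4-byte char #5 = F1 AE A4 BA.
Offset 16: leading byte 0xF2 = 11110010 → 4-byte char #6 = F2 93 A0 93.
Leading byte 0xF2 = 11110010 matches 11110xxx → 4-byte sequence.
Byte 1: 0xF2 = 11110010, payload 010 (3 bits).
Byte 2: 0x93 = 10010011 (10xxxxxx ✓), payload 010011.
Byte 3: 0xA0 = 10100000 (10xxxxxx ✓), payload 100000.
Byte 4: 0x93 = 10010011 (10xxxxxx ✓), payload 010011.
Concatenate: 010010011100000010011 = 0x93813 (21 bits → U+93813).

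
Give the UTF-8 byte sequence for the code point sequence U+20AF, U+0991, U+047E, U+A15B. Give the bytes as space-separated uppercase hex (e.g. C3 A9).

U+20AF: 3-byte form → E2 82 AF.
U+0991: 3-byte form → E0 A6 91.
U+047E: 2-byte form → D1 BE.
U+A15B: 3-byte form → EA 85 9B.
Concatenated (11 bytes): E2 82 AF E0 A6 91 D1 BE EA 85 9B.

E2 82 AF E0 A6 91 D1 BE EA 85 9B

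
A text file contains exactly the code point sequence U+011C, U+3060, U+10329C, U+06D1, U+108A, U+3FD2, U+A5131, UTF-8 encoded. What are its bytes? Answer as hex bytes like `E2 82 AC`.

C4 9C E3 81 A0 F4 83 8A 9C DB 91 E1 82 8A E3 BF 92 F2 A5 84 B1

U+011C: 2-byte form → C4 9C.
U+3060: 3-byte form → E3 81 A0.
U+10329C: 4-byte form → F4 83 8A 9C.
U+06D1: 2-byte form → DB 91.
U+108A: 3-byte form → E1 82 8A.
U+3FD2: 3-byte form → E3 BF 92.
U+A5131: 4-byte form → F2 A5 84 B1.
Concatenated (21 bytes): C4 9C E3 81 A0 F4 83 8A 9C DB 91 E1 82 8A E3 BF 92 F2 A5 84 B1.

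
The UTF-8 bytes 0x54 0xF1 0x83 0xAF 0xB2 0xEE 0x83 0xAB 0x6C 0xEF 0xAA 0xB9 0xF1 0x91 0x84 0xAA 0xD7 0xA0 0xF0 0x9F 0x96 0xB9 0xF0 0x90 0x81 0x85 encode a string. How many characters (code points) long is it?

Byte at offset 0: 0x54 = 01010100 → 1-byte char (#1). Advance 1.
Byte at offset 1: 0xF1 = 11110001 → 4-byte char (#2). Advance 4.
Byte at offset 5: 0xEE = 11101110 → 3-byte char (#3). Advance 3.
Byte at offset 8: 0x6C = 01101100 → 1-byte char (#4). Advance 1.
Byte at offset 9: 0xEF = 11101111 → 3-byte char (#5). Advance 3.
Byte at offset 12: 0xF1 = 11110001 → 4-byte char (#6). Advance 4.
Byte at offset 16: 0xD7 = 11010111 → 2-byte char (#7). Advance 2.
Byte at offset 18: 0xF0 = 11110000 → 4-byte char (#8). Advance 4.
Byte at offset 22: 0xF0 = 11110000 → 4-byte char (#9). Advance 4.
Reached end at offset 26 after 9 code points.

9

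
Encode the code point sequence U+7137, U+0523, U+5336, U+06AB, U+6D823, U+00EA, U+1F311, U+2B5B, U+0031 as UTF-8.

U+7137: 3-byte form → E7 84 B7.
U+0523: 2-byte form → D4 A3.
U+5336: 3-byte form → E5 8C B6.
U+06AB: 2-byte form → DA AB.
U+6D823: 4-byte form → F1 AD A0 A3.
U+00EA: 2-byte form → C3 AA.
U+1F311: 4-byte form → F0 9F 8C 91.
U+2B5B: 3-byte form → E2 AD 9B.
U+0031: 1-byte form → 31.
Concatenated (24 bytes): E7 84 B7 D4 A3 E5 8C B6 DA AB F1 AD A0 A3 C3 AA F0 9F 8C 91 E2 AD 9B 31.

E7 84 B7 D4 A3 E5 8C B6 DA AB F1 AD A0 A3 C3 AA F0 9F 8C 91 E2 AD 9B 31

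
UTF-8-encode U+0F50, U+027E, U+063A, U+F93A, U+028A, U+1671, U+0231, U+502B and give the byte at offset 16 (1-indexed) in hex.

0xC8

1-indexed offset 16 is 0-indexed offset 15.
U+0F50 → 3-byte form E0 BD 90 at offsets 0–2.
U+027E → 2-byte form C9 BE at offsets 3–4.
U+063A → 2-byte form D8 BA at offsets 5–6.
U+F93A → 3-byte form EF A4 BA at offsets 7–9.
U+028A → 2-byte form CA 8A at offsets 10–11.
U+1671 → 3-byte form E1 99 B1 at offsets 12–14.
U+0231 → 2-byte form C8 B1 at offsets 15–16.
Offset 15 falls in char 7's range; it's byte 1 of C8 B1 = 0xC8.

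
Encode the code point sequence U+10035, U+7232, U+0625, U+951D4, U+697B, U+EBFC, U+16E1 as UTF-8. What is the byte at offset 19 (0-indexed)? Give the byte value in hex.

0xE1

U+10035 → 4-byte form F0 90 80 B5 at offsets 0–3.
U+7232 → 3-byte form E7 88 B2 at offsets 4–6.
U+0625 → 2-byte form D8 A5 at offsets 7–8.
U+951D4 → 4-byte form F2 95 87 94 at offsets 9–12.
U+697B → 3-byte form E6 A5 BB at offsets 13–15.
U+EBFC → 3-byte form EE AF BC at offsets 16–18.
U+16E1 → 3-byte form E1 9B A1 at offsets 19–21.
Offset 19 falls in char 7's range; it's byte 1 of E1 9B A1 = 0xE1.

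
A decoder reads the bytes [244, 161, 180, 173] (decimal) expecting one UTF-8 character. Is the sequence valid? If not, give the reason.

invalid (encodes a value above U+10FFFF)

Leading byte 0xF4 = 11110100 → 4-byte form.
Payload = 0x121D2D, which exceeds U+10FFFF, the maximum Unicode code point. (Leading bytes F5–FF, or F4 followed by ≥ 0x90, are invalid.)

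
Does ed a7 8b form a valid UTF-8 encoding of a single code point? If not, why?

Structurally a 3-byte sequence; payload = 0xD9CB.
But 0xD9CB is in U+D800–U+DFFF, the surrogate range. Surrogates are not Unicode scalar values and are forbidden in UTF-8.

invalid (encodes a surrogate (U+D800–U+DFFF))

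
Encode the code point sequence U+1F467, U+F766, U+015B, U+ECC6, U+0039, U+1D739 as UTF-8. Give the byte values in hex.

F0 9F 91 A7 EF 9D A6 C5 9B EE B3 86 39 F0 9D 9C B9

U+1F467: 4-byte form → F0 9F 91 A7.
U+F766: 3-byte form → EF 9D A6.
U+015B: 2-byte form → C5 9B.
U+ECC6: 3-byte form → EE B3 86.
U+0039: 1-byte form → 39.
U+1D739: 4-byte form → F0 9D 9C B9.
Concatenated (17 bytes): F0 9F 91 A7 EF 9D A6 C5 9B EE B3 86 39 F0 9D 9C B9.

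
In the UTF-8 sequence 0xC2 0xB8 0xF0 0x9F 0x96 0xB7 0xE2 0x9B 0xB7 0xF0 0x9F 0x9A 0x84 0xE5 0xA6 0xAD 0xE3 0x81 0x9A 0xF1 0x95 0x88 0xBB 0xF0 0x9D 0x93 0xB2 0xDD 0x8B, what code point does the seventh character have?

U+5523B

Offset 0: leading byte 0xC2 = 11000010 → 2-byte char #1 = C2 B8.
Offset 2: leading byte 0xF0 = 11110000 → 4-byte char #2 = F0 9F 96 B7.
Offset 6: leading byte 0xE2 = 11100010 → 3-byte char #3 = E2 9B B7.
Offset 9: leading byte 0xF0 = 11110000 → 4-byte char #4 = F0 9F 9A 84.
Offset 13: leading byte 0xE5 = 11100101 → 3-byte char #5 = E5 A6 AD.
Offset 16: leading byte 0xE3 = 11100011 → 3-byte char #6 = E3 81 9A.
Offset 19: leading byte 0xF1 = 11110001 → 4-byte char #7 = F1 95 88 BB.
Leading byte 0xF1 = 11110001 matches 11110xxx → 4-byte sequence.
Byte 1: 0xF1 = 11110001, payload 001 (3 bits).
Byte 2: 0x95 = 10010101 (10xxxxxx ✓), payload 010101.
Byte 3: 0x88 = 10001000 (10xxxxxx ✓), payload 001000.
Byte 4: 0xBB = 10111011 (10xxxxxx ✓), payload 111011.
Concatenate: 001010101001000111011 = 0x5523B (21 bits → U+5523B).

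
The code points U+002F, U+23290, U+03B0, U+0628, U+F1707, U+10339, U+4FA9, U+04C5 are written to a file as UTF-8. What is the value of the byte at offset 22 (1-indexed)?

1-indexed offset 22 is 0-indexed offset 21.
U+002F → 1-byte form 2F at offsets 0–0.
U+23290 → 4-byte form F0 A3 8A 90 at offsets 1–4.
U+03B0 → 2-byte form CE B0 at offsets 5–6.
U+0628 → 2-byte form D8 A8 at offsets 7–8.
U+F1707 → 4-byte form F3 B1 9C 87 at offsets 9–12.
U+10339 → 4-byte form F0 90 8C B9 at offsets 13–16.
U+4FA9 → 3-byte form E4 BE A9 at offsets 17–19.
U+04C5 → 2-byte form D3 85 at offsets 20–21.
Offset 21 falls in char 8's range; it's byte 2 of D3 85 = 0x85.

0x85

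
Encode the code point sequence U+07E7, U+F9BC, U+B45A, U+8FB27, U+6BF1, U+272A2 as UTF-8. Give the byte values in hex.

DF A7 EF A6 BC EB 91 9A F2 8F AC A7 E6 AF B1 F0 A7 8A A2

U+07E7: 2-byte form → DF A7.
U+F9BC: 3-byte form → EF A6 BC.
U+B45A: 3-byte form → EB 91 9A.
U+8FB27: 4-byte form → F2 8F AC A7.
U+6BF1: 3-byte form → E6 AF B1.
U+272A2: 4-byte form → F0 A7 8A A2.
Concatenated (19 bytes): DF A7 EF A6 BC EB 91 9A F2 8F AC A7 E6 AF B1 F0 A7 8A A2.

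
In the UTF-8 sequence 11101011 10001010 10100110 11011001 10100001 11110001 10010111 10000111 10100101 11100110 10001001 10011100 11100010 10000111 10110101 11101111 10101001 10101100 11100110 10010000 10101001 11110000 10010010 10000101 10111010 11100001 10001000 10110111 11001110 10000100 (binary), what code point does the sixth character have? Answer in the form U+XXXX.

U+FA6C

Offset 0: leading byte 0xEB = 11101011 → 3-byte char #1 = EB 8A A6.
Offset 3: leading byte 0xD9 = 11011001 → 2-byte char #2 = D9 A1.
Offset 5: leading byte 0xF1 = 11110001 → 4-byte char #3 = F1 97 87 A5.
Offset 9: leading byte 0xE6 = 11100110 → 3-byte char #4 = E6 89 9C.
Offset 12: leading byte 0xE2 = 11100010 → 3-byte char #5 = E2 87 B5.
Offset 15: leading byte 0xEF = 11101111 → 3-byte char #6 = EF A9 AC.
Leading byte 0xEF = 11101111 matches 1110xxxx → 3-byte sequence.
Byte 1: 0xEF = 11101111, payload 1111 (4 bits).
Byte 2: 0xA9 = 10101001 (10xxxxxx ✓), payload 101001.
Byte 3: 0xAC = 10101100 (10xxxxxx ✓), payload 101100.
Concatenate: 1111101001101100 = 0xFA6C (16 bits → U+FA6C).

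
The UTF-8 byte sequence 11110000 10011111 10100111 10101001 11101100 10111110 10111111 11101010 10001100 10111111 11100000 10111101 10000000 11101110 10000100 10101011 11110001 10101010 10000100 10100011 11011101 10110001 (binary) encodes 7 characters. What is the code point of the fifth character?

Offset 0: leading byte 0xF0 = 11110000 → 4-byte char #1 = F0 9F A7 A9.
Offset 4: leading byte 0xEC = 11101100 → 3-byte char #2 = EC BE BF.
Offset 7: leading byte 0xEA = 11101010 → 3-byte char #3 = EA 8C BF.
Offset 10: leading byte 0xE0 = 11100000 → 3-byte char #4 = E0 BD 80.
Offset 13: leading byte 0xEE = 11101110 → 3-byte char #5 = EE 84 AB.
Leading byte 0xEE = 11101110 matches 1110xxxx → 3-byte sequence.
Byte 1: 0xEE = 11101110, payload 1110 (4 bits).
Byte 2: 0x84 = 10000100 (10xxxxxx ✓), payload 000100.
Byte 3: 0xAB = 10101011 (10xxxxxx ✓), payload 101011.
Concatenate: 1110000100101011 = 0xE12B (16 bits → U+E12B).

U+E12B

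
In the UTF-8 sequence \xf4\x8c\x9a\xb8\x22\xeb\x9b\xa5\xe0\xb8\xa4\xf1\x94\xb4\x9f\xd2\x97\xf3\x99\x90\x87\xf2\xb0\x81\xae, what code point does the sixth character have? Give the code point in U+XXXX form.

U+0497

Offset 0: leading byte 0xF4 = 11110100 → 4-byte char #1 = F4 8C 9A B8.
Offset 4: leading byte 0x22 = 00100010 → 1-byte char #2 = 22.
Offset 5: leading byte 0xEB = 11101011 → 3-byte char #3 = EB 9B A5.
Offset 8: leading byte 0xE0 = 11100000 → 3-byte char #4 = E0 B8 A4.
Offset 11: leading byte 0xF1 = 11110001 → 4-byte char #5 = F1 94 B4 9F.
Offset 15: leading byte 0xD2 = 11010010 → 2-byte char #6 = D2 97.
Leading byte 0xD2 = 11010010 matches 110xxxxx → 2-byte sequence.
Byte 1: 0xD2 = 11010010, payload 10010 (5 bits).
Byte 2: 0x97 = 10010111 (10xxxxxx ✓), payload 010111.
Concatenate: 10010010111 = 0x497 (11 bits → U+0497).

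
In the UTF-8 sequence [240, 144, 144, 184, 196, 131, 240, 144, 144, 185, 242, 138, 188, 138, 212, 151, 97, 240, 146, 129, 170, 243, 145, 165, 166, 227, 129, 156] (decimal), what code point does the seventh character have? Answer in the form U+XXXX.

Offset 0: leading byte 0xF0 = 11110000 → 4-byte char #1 = F0 90 90 B8.
Offset 4: leading byte 0xC4 = 11000100 → 2-byte char #2 = C4 83.
Offset 6: leading byte 0xF0 = 11110000 → 4-byte char #3 = F0 90 90 B9.
Offset 10: leading byte 0xF2 = 11110010 → 4-byte char #4 = F2 8A BC 8A.
Offset 14: leading byte 0xD4 = 11010100 → 2-byte char #5 = D4 97.
Offset 16: leading byte 0x61 = 01100001 → 1-byte char #6 = 61.
Offset 17: leading byte 0xF0 = 11110000 → 4-byte char #7 = F0 92 81 AA.
Leading byte 0xF0 = 11110000 matches 11110xxx → 4-byte sequence.
Byte 1: 0xF0 = 11110000, payload 000 (3 bits).
Byte 2: 0x92 = 10010010 (10xxxxxx ✓), payload 010010.
Byte 3: 0x81 = 10000001 (10xxxxxx ✓), payload 000001.
Byte 4: 0xAA = 10101010 (10xxxxxx ✓), payload 101010.
Concatenate: 000010010000001101010 = 0x1206A (21 bits → U+1206A).

U+1206A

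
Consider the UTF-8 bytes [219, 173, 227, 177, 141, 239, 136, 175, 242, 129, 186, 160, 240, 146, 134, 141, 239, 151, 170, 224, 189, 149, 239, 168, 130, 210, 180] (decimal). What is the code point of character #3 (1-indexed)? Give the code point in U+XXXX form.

Offset 0: leading byte 0xDB = 11011011 → 2-byte char #1 = DB AD.
Offset 2: leading byte 0xE3 = 11100011 → 3-byte char #2 = E3 B1 8D.
Offset 5: leading byte 0xEF = 11101111 → 3-byte char #3 = EF 88 AF.
Leading byte 0xEF = 11101111 matches 1110xxxx → 3-byte sequence.
Byte 1: 0xEF = 11101111, payload 1111 (4 bits).
Byte 2: 0x88 = 10001000 (10xxxxxx ✓), payload 001000.
Byte 3: 0xAF = 10101111 (10xxxxxx ✓), payload 101111.
Concatenate: 1111001000101111 = 0xF22F (16 bits → U+F22F).

U+F22F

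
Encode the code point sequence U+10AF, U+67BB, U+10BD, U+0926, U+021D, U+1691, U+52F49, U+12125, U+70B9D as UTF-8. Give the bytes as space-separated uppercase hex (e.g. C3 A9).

U+10AF: 3-byte form → E1 82 AF.
U+67BB: 3-byte form → E6 9E BB.
U+10BD: 3-byte form → E1 82 BD.
U+0926: 3-byte form → E0 A4 A6.
U+021D: 2-byte form → C8 9D.
U+1691: 3-byte form → E1 9A 91.
U+52F49: 4-byte form → F1 92 BD 89.
U+12125: 4-byte form → F0 92 84 A5.
U+70B9D: 4-byte form → F1 B0 AE 9D.
Concatenated (29 bytes): E1 82 AF E6 9E BB E1 82 BD E0 A4 A6 C8 9D E1 9A 91 F1 92 BD 89 F0 92 84 A5 F1 B0 AE 9D.

E1 82 AF E6 9E BB E1 82 BD E0 A4 A6 C8 9D E1 9A 91 F1 92 BD 89 F0 92 84 A5 F1 B0 AE 9D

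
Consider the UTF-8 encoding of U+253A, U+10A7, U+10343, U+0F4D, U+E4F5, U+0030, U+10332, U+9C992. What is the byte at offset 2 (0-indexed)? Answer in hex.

0xBA

U+253A → 3-byte form E2 94 BA at offsets 0–2.
Offset 2 falls in char 1's range; it's byte 3 of E2 94 BA = 0xBA.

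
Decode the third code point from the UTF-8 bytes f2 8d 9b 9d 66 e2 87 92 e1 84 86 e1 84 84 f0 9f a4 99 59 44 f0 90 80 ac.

U+21D2

Offset 0: leading byte 0xF2 = 11110010 → 4-byte char #1 = F2 8D 9B 9D.
Offset 4: leading byte 0x66 = 01100110 → 1-byte char #2 = 66.
Offset 5: leading byte 0xE2 = 11100010 → 3-byte char #3 = E2 87 92.
Leading byte 0xE2 = 11100010 matches 1110xxxx → 3-byte sequence.
Byte 1: 0xE2 = 11100010, payload 0010 (4 bits).
Byte 2: 0x87 = 10000111 (10xxxxxx ✓), payload 000111.
Byte 3: 0x92 = 10010010 (10xxxxxx ✓), payload 010010.
Concatenate: 0010000111010010 = 0x21D2 (16 bits → U+21D2).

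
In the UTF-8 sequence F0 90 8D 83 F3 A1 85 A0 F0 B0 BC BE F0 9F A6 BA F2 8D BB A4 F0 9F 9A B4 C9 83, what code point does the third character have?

U+30F3E

Offset 0: leading byte 0xF0 = 11110000 → 4-byte char #1 = F0 90 8D 83.
Offset 4: leading byte 0xF3 = 11110011 → 4-byte char #2 = F3 A1 85 A0.
Offset 8: leading byte 0xF0 = 11110000 → 4-byte char #3 = F0 B0 BC BE.
Leading byte 0xF0 = 11110000 matches 11110xxx → 4-byte sequence.
Byte 1: 0xF0 = 11110000, payload 000 (3 bits).
Byte 2: 0xB0 = 10110000 (10xxxxxx ✓), payload 110000.
Byte 3: 0xBC = 10111100 (10xxxxxx ✓), payload 111100.
Byte 4: 0xBE = 10111110 (10xxxxxx ✓), payload 111110.
Concatenate: 000110000111100111110 = 0x30F3E (21 bits → U+30F3E).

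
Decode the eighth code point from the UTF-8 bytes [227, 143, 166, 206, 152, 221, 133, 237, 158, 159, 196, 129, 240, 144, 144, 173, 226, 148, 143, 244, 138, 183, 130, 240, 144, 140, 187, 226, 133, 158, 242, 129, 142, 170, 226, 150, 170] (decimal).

U+10ADC2

Offset 0: leading byte 0xE3 = 11100011 → 3-byte char #1 = E3 8F A6.
Offset 3: leading byte 0xCE = 11001110 → 2-byte char #2 = CE 98.
Offset 5: leading byte 0xDD = 11011101 → 2-byte char #3 = DD 85.
Offset 7: leading byte 0xED = 11101101 → 3-byte char #4 = ED 9E 9F.
Offset 10: leading byte 0xC4 = 11000100 → 2-byte char #5 = C4 81.
Offset 12: leading byte 0xF0 = 11110000 → 4-byte char #6 = F0 90 90 AD.
Offset 16: leading byte 0xE2 = 11100010 → 3-byte char #7 = E2 94 8F.
Offset 19: leading byte 0xF4 = 11110100 → 4-byte char #8 = F4 8A B7 82.
Leading byte 0xF4 = 11110100 matches 11110xxx → 4-byte sequence.
Byte 1: 0xF4 = 11110100, payload 100 (3 bits).
Byte 2: 0x8A = 10001010 (10xxxxxx ✓), payload 001010.
Byte 3: 0xB7 = 10110111 (10xxxxxx ✓), payload 110111.
Byte 4: 0x82 = 10000010 (10xxxxxx ✓), payload 000010.
Concatenate: 100001010110111000010 = 0x10ADC2 (21 bits → U+10ADC2).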